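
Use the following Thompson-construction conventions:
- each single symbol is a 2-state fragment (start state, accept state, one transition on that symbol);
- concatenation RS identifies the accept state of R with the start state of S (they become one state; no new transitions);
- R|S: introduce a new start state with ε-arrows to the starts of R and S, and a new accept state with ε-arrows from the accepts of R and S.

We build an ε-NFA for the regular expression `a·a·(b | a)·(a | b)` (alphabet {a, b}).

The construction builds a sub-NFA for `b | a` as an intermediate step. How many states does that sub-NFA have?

6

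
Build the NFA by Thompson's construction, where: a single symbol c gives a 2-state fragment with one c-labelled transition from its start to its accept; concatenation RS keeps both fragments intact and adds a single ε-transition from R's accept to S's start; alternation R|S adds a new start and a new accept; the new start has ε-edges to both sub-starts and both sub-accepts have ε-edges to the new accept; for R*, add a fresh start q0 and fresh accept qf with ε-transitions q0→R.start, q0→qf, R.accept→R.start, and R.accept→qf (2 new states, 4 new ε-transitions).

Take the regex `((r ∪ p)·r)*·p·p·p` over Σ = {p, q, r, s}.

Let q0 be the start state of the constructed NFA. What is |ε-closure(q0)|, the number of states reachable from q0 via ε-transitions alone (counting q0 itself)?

6

Let C(F) = |ε-closure(F.start)| within fragment F, and note whether F accepts ε. Symbol fragments have C = 1 and do not accept ε. Then:
  r ∪ p — |ε-closure| = 1 + 1 + 1 = 3 (the new accept is not ε-reachable since no branch accepts ε)
  (r ∪ p)·r — same as the first factor's closure: |ε-closure| = 3
  ((r ∪ p)·r)* — the star's fresh start ε-reaches both the body's start and the fresh accept: |ε-closure| = 2 + 3 = 5
  ((r ∪ p)·r)*·p·p·p — |ε-closure| = 5 + 1 = 6 (closure spills across the concat boundary because the left factor accepts ε)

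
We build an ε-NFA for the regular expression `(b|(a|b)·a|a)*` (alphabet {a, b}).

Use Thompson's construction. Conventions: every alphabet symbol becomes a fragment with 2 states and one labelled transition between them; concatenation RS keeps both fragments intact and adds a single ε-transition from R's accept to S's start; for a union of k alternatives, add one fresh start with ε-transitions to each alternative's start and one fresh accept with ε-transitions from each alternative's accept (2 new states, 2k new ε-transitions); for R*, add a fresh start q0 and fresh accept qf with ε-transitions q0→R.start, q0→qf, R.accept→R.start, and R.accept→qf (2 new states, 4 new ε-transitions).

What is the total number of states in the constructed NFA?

16

Per subexpression:
Each of the 5 symbol leaves contributes a 2-state fragment.
  a|b — 6 states
  (a|b)·a — 8 states
  b|(a|b)·a|a — 14 states
  (b|(a|b)·a|a)* — 16 states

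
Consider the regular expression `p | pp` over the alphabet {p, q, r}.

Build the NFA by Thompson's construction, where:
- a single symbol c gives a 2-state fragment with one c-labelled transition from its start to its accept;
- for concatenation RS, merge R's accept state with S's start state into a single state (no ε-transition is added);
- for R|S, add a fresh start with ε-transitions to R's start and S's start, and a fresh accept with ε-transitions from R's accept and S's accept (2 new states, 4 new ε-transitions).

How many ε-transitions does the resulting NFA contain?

Building bottom-up:
Each of the 3 symbol leaves contributes 0 ε-transitions.
  pp — 0 ε-transitions
  p | pp — 4 ε-transitions

4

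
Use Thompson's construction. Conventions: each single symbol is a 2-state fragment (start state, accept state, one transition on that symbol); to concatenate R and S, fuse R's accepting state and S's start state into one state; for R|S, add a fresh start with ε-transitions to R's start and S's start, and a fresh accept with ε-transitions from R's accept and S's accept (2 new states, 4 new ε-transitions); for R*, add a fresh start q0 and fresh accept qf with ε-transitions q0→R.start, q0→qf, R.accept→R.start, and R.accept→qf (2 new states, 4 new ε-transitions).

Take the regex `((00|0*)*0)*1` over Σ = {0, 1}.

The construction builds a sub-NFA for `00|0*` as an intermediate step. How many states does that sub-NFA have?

9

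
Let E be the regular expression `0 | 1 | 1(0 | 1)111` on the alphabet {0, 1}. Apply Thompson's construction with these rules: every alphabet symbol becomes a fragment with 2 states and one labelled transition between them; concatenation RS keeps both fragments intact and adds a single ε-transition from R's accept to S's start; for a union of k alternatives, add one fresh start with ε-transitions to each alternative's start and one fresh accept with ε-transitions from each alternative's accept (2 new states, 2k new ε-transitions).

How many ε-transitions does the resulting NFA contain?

Bottom-up over the parse tree:
Each of the 8 symbol leaves contributes 0 ε-transitions.
  0 | 1 → 4 ε-transitions
  1(0 | 1)111 → 8 ε-transitions
  0 | 1 | 1(0 | 1)111 → 14 ε-transitions

14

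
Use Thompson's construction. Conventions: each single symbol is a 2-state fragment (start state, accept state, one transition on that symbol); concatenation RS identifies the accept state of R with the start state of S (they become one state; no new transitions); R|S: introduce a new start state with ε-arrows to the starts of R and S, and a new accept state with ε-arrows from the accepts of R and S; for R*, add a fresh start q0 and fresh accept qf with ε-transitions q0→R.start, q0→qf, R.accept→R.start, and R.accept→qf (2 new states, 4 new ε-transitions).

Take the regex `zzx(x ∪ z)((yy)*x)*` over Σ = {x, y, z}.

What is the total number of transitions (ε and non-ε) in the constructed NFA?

Building bottom-up:
Each of the 8 symbol leaves contributes 1 transition (1 symbol, 0 ε).
  x ∪ z : 6 transitions (2 symbol, 4 ε)
  yy : 2 transitions (2 symbol, 0 ε)
  (yy)* : 6 transitions (2 symbol, 4 ε)
  (yy)*x : 7 transitions (3 symbol, 4 ε)
  ((yy)*x)* : 11 transitions (3 symbol, 8 ε)
  zzx(x ∪ z)((yy)*x)* : 20 transitions (8 symbol, 12 ε)

20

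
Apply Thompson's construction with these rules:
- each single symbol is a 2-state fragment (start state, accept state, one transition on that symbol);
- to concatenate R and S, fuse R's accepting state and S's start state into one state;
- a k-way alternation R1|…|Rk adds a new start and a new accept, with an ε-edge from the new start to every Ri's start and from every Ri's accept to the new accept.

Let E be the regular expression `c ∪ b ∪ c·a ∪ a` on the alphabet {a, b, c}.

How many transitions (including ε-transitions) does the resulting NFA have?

By structural recursion:
Each of the 5 symbol leaves contributes 1 transition (1 symbol, 0 ε).
  c·a : 2 transitions (2 symbol, 0 ε)
  c ∪ b ∪ c·a ∪ a : 13 transitions (5 symbol, 8 ε)

13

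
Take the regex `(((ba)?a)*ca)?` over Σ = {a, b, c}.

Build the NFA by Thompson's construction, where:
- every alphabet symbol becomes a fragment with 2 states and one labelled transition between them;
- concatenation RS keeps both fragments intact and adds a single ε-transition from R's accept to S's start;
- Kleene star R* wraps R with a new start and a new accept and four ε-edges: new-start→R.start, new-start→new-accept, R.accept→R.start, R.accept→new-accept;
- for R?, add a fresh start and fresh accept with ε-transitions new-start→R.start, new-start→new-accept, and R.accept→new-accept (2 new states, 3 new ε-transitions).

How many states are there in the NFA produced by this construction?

16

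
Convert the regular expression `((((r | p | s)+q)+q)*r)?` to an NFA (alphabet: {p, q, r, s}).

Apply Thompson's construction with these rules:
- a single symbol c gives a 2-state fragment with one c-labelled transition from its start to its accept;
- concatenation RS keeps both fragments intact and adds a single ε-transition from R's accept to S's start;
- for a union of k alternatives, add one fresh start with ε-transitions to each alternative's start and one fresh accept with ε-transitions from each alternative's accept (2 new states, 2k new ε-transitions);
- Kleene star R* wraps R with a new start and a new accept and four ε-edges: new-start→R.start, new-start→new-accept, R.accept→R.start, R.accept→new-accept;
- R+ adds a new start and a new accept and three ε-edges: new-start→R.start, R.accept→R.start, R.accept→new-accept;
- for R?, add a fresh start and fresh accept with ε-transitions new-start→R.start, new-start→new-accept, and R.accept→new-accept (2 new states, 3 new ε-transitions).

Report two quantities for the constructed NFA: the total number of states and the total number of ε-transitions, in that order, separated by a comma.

By structural recursion:
Each of the 6 symbol leaves contributes 2 states and 0 ε-transitions.
  r | p | s — 8 states, 6 ε-transitions
  (r | p | s)+ — 10 states, 9 ε-transitions
  (r | p | s)+q — 12 states, 10 ε-transitions
  ((r | p | s)+q)+ — 14 states, 13 ε-transitions
  ((r | p | s)+q)+q — 16 states, 14 ε-transitions
  (((r | p | s)+q)+q)* — 18 states, 18 ε-transitions
  (((r | p | s)+q)+q)*r — 20 states, 19 ε-transitions
  ((((r | p | s)+q)+q)*r)? — 22 states, 22 ε-transitions

22, 22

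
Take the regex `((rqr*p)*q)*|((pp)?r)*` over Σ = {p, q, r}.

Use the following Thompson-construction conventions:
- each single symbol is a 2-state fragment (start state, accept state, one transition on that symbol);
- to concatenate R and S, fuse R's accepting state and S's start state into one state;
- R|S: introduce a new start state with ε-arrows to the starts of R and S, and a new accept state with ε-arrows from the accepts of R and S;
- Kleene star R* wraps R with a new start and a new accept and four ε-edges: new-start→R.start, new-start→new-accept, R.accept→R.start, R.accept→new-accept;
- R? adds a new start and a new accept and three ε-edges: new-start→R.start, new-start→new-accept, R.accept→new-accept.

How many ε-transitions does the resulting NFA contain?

23

Recursing over subexpressions:
Each of the 8 symbol leaves contributes 0 ε-transitions.
  r* : 4 ε-transitions
  rqr*p : 4 ε-transitions
  (rqr*p)* : 8 ε-transitions
  (rqr*p)*q : 8 ε-transitions
  ((rqr*p)*q)* : 12 ε-transitions
  pp : 0 ε-transitions
  (pp)? : 3 ε-transitions
  (pp)?r : 3 ε-transitions
  ((pp)?r)* : 7 ε-transitions
  ((rqr*p)*q)*|((pp)?r)* : 23 ε-transitions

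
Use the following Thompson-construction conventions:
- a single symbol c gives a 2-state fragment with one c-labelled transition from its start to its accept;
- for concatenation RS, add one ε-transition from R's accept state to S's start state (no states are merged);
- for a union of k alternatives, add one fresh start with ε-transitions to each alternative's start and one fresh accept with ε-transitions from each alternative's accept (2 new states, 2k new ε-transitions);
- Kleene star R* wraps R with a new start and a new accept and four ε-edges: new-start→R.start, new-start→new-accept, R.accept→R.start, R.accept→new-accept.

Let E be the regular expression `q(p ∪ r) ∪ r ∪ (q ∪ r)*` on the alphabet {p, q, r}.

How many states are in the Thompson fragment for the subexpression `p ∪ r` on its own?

Fragment for `p ∪ r`:
Each of the 2 symbol leaves contributes a 2-state fragment.
  p ∪ r : 6 states

6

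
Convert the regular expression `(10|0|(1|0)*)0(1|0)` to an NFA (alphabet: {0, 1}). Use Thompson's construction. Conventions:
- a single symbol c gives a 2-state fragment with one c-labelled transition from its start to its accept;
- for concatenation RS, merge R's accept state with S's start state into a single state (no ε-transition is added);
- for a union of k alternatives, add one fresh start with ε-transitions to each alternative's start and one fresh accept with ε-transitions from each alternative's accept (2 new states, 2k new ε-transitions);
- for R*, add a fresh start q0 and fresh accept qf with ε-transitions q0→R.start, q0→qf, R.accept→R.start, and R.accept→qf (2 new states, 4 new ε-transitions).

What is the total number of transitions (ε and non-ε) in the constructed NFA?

26

Recursing over subexpressions:
Each of the 8 symbol leaves contributes 1 transition (1 symbol, 0 ε).
  10 — 2 transitions (2 symbol, 0 ε)
  1|0 — 6 transitions (2 symbol, 4 ε)
  (1|0)* — 10 transitions (2 symbol, 8 ε)
  10|0|(1|0)* — 19 transitions (5 symbol, 14 ε)
  1|0 — 6 transitions (2 symbol, 4 ε)
  (10|0|(1|0)*)0(1|0) — 26 transitions (8 symbol, 18 ε)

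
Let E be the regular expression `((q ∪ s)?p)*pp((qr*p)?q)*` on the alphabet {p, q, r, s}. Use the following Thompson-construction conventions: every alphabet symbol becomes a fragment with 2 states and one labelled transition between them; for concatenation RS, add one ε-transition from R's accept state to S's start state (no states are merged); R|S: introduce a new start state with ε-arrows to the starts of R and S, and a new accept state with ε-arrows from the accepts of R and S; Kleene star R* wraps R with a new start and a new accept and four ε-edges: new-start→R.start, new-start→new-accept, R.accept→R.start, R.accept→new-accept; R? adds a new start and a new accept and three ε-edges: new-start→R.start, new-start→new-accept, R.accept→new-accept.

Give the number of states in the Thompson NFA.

Building bottom-up:
Each of the 9 symbol leaves contributes a 2-state fragment.
  q ∪ s : 6 states
  (q ∪ s)? : 8 states
  (q ∪ s)?p : 10 states
  ((q ∪ s)?p)* : 12 states
  r* : 4 states
  qr*p : 8 states
  (qr*p)? : 10 states
  (qr*p)?q : 12 states
  ((qr*p)?q)* : 14 states
  ((q ∪ s)?p)*pp((qr*p)?q)* : 30 states

30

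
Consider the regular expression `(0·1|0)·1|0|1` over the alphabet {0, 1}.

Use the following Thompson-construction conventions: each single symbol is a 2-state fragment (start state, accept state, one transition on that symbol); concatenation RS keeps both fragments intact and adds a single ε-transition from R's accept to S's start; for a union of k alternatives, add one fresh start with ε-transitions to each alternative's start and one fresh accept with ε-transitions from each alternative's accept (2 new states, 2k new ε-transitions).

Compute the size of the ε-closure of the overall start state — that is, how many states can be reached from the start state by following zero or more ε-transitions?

6

Let C(F) = |ε-closure(F.start)| within fragment F, and note whether F accepts ε. Symbol fragments have C = 1 and do not accept ε. Then:
  0·1 → |closure| equals the left operand's closure size = 1 (its accept is not ε-reachable, so the closure stops there)
  0·1|0 → |closure| = 1 + 1 + 1 = 3 (the new accept is not ε-reachable since no branch accepts ε)
  (0·1|0)·1 → same as the first factor's closure: |closure| = 3
  (0·1|0)·1|0|1 → new start ε-reaches every alternative's start; none of them accept ε, so the new accept is not reached: |closure| = 1 + 3 + 1 + 1 = 6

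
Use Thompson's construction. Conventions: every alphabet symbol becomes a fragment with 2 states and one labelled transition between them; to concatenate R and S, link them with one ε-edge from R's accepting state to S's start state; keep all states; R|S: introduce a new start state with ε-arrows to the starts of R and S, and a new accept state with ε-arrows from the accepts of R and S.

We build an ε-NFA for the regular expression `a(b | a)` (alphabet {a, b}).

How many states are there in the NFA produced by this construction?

8

Building bottom-up:
Each of the 3 symbol leaves contributes a 2-state fragment.
  b | a → 6 states
  a(b | a) → 8 states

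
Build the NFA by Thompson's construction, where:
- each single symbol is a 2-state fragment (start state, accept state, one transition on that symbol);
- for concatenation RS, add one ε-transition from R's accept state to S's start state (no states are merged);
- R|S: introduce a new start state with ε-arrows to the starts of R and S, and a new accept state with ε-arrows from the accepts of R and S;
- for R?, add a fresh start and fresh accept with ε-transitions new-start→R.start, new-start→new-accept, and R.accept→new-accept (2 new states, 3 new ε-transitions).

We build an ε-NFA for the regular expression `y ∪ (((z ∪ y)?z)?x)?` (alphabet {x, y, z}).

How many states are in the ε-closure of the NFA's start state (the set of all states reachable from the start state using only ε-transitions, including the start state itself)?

14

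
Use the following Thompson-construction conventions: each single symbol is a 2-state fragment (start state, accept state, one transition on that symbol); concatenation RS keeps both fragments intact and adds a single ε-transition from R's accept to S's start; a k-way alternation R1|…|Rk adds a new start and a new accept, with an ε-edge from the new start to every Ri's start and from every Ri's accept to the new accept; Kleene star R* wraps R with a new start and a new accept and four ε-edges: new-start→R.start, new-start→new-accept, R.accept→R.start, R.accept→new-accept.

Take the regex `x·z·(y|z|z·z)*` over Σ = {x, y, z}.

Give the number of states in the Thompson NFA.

Bottom-up over the parse tree:
Each of the 6 symbol leaves contributes a 2-state fragment.
  z·z → 4 states
  y|z|z·z → 10 states
  (y|z|z·z)* → 12 states
  x·z·(y|z|z·z)* → 16 states

16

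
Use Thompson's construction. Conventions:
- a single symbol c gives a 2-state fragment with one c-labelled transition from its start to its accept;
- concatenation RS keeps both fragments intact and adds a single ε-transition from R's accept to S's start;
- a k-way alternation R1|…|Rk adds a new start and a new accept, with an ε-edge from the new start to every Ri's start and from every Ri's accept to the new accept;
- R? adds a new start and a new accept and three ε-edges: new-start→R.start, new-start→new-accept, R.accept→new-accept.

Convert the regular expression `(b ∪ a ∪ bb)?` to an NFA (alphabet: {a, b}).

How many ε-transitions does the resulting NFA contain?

By structural recursion:
Each of the 4 symbol leaves contributes 0 ε-transitions.
  bb : 1 ε-transition
  b ∪ a ∪ bb : 7 ε-transitions
  (b ∪ a ∪ bb)? : 10 ε-transitions

10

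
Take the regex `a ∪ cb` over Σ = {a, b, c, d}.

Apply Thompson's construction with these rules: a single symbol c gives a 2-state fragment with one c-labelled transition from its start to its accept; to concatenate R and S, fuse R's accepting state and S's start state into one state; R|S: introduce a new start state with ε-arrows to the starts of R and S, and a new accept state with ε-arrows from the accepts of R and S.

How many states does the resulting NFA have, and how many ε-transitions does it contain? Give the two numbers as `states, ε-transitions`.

7, 4

Per subexpression:
Each of the 3 symbol leaves contributes 2 states and 0 ε-transitions.
  cb — 3 states, 0 ε-transitions
  a ∪ cb — 7 states, 4 ε-transitions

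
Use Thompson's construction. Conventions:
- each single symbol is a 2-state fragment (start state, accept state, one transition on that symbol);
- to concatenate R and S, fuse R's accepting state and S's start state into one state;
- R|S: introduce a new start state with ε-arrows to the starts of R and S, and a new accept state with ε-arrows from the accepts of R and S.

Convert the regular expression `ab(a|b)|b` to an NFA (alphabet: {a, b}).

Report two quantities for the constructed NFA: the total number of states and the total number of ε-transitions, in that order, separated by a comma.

12, 8

Building bottom-up:
Each of the 5 symbol leaves contributes 2 states and 0 ε-transitions.
  a|b : 6 states, 4 ε-transitions
  ab(a|b) : 8 states, 4 ε-transitions
  ab(a|b)|b : 12 states, 8 ε-transitions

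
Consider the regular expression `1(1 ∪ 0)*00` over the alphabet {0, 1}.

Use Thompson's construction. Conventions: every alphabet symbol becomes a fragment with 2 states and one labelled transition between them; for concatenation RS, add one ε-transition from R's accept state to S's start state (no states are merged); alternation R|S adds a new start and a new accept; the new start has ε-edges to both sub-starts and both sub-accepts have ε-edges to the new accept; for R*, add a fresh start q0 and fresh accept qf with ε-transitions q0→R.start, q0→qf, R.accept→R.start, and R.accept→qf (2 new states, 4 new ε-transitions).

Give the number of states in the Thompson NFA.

14

Bottom-up over the parse tree:
Each of the 5 symbol leaves contributes a 2-state fragment.
  1 ∪ 0 — 6 states
  (1 ∪ 0)* — 8 states
  1(1 ∪ 0)*00 — 14 states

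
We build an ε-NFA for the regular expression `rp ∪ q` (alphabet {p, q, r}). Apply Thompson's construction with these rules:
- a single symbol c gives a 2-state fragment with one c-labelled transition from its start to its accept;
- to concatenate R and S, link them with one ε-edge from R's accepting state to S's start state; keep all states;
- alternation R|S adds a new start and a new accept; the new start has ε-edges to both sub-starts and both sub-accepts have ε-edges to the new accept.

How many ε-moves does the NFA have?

5

By structural recursion:
Each of the 3 symbol leaves contributes 0 ε-transitions.
  rp → 1 ε-transition
  rp ∪ q → 5 ε-transitions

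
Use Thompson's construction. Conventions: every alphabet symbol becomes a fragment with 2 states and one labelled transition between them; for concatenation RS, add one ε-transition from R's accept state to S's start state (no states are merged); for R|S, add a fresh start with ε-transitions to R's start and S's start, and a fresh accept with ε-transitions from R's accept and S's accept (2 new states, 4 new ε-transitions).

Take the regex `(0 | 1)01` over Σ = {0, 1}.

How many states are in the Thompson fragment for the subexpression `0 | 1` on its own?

Fragment for `0 | 1`:
Each of the 2 symbol leaves contributes a 2-state fragment.
  0 | 1 → 6 states

6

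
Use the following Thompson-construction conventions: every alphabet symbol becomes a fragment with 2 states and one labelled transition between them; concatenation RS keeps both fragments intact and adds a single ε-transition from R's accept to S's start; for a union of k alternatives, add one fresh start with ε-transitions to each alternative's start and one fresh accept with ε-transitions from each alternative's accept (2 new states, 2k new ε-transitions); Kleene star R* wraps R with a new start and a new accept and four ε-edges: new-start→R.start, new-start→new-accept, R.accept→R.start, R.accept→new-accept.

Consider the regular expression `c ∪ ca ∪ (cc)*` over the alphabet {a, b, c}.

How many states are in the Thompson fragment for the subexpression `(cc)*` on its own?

Fragment for `(cc)*`:
Each of the 2 symbol leaves contributes a 2-state fragment.
  cc = 4 states
  (cc)* = 6 states

6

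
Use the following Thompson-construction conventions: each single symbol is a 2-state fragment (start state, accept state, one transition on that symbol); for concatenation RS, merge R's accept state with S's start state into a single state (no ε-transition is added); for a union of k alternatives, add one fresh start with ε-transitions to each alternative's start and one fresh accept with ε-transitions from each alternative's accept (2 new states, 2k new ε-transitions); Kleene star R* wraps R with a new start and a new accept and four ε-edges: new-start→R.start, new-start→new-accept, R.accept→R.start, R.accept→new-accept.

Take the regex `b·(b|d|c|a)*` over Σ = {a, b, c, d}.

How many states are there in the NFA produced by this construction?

Building bottom-up:
Each of the 5 symbol leaves contributes a 2-state fragment.
  b|d|c|a — 10 states
  (b|d|c|a)* — 12 states
  b·(b|d|c|a)* — 13 states

13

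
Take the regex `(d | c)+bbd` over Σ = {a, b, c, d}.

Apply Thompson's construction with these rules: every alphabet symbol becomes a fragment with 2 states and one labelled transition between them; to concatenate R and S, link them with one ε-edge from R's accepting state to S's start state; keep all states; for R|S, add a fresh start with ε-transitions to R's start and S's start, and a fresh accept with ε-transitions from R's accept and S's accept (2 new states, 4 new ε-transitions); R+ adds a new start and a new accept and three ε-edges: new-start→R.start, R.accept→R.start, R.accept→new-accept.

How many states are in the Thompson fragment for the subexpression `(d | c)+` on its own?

8

Fragment for `(d | c)+`:
Each of the 2 symbol leaves contributes a 2-state fragment.
  d | c → 6 states
  (d | c)+ → 8 states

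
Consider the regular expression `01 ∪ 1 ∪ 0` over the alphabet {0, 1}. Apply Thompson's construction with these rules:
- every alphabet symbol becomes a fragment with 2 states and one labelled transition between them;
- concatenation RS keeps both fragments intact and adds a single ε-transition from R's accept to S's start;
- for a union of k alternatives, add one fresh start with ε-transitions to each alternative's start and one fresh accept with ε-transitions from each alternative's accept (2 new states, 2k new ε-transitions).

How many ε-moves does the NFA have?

Bottom-up over the parse tree:
Each of the 4 symbol leaves contributes 0 ε-transitions.
  01 = 1 ε-transition
  01 ∪ 1 ∪ 0 = 7 ε-transitions

7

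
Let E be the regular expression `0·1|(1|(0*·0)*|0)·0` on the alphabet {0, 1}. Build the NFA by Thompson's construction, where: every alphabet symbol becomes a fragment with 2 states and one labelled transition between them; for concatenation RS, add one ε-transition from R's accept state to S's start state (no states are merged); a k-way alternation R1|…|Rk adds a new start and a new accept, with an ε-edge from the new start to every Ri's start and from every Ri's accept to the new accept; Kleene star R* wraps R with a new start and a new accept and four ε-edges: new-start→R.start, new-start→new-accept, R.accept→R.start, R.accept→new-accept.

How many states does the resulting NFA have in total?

By structural recursion:
Each of the 7 symbol leaves contributes a 2-state fragment.
  0·1 — 4 states
  0* — 4 states
  0*·0 — 6 states
  (0*·0)* — 8 states
  1|(0*·0)*|0 — 14 states
  (1|(0*·0)*|0)·0 — 16 states
  0·1|(1|(0*·0)*|0)·0 — 22 states

22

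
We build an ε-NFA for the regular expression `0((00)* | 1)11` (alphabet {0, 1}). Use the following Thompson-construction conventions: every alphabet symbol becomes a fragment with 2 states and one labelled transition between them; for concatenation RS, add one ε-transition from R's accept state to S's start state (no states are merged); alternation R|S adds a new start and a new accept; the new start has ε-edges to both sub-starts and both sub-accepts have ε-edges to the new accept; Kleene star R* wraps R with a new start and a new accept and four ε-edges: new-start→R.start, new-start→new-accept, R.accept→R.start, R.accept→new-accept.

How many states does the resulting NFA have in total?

16

Per subexpression:
Each of the 6 symbol leaves contributes a 2-state fragment.
  00 — 4 states
  (00)* — 6 states
  (00)* | 1 — 10 states
  0((00)* | 1)11 — 16 states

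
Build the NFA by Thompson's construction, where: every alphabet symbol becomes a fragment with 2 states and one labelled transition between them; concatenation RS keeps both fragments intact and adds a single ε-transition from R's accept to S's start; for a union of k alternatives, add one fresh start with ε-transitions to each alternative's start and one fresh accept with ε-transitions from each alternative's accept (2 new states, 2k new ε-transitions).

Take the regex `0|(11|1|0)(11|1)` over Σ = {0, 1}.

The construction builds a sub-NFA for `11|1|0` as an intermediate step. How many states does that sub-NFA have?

Fragment for `11|1|0`:
Each of the 4 symbol leaves contributes a 2-state fragment.
  11 = 4 states
  11|1|0 = 10 states

10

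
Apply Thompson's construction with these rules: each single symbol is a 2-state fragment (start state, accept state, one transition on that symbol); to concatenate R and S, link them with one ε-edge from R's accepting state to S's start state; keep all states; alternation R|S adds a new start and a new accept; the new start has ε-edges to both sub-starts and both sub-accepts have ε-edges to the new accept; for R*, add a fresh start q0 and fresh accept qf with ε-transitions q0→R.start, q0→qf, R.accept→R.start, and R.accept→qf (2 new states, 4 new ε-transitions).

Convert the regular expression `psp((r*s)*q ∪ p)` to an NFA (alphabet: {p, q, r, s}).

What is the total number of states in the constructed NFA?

By structural recursion:
Each of the 7 symbol leaves contributes a 2-state fragment.
  r* = 4 states
  r*s = 6 states
  (r*s)* = 8 states
  (r*s)*q = 10 states
  (r*s)*q ∪ p = 14 states
  psp((r*s)*q ∪ p) = 20 states

20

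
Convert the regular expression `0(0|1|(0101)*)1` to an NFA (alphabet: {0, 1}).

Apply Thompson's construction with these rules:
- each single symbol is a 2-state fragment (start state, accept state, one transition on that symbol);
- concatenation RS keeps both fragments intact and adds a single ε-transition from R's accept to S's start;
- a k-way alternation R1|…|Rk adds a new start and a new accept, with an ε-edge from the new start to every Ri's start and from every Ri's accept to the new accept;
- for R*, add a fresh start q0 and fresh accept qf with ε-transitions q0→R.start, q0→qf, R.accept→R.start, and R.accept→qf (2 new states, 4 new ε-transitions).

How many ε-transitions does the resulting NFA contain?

Building bottom-up:
Each of the 8 symbol leaves contributes 0 ε-transitions.
  0101 = 3 ε-transitions
  (0101)* = 7 ε-transitions
  0|1|(0101)* = 13 ε-transitions
  0(0|1|(0101)*)1 = 15 ε-transitions

15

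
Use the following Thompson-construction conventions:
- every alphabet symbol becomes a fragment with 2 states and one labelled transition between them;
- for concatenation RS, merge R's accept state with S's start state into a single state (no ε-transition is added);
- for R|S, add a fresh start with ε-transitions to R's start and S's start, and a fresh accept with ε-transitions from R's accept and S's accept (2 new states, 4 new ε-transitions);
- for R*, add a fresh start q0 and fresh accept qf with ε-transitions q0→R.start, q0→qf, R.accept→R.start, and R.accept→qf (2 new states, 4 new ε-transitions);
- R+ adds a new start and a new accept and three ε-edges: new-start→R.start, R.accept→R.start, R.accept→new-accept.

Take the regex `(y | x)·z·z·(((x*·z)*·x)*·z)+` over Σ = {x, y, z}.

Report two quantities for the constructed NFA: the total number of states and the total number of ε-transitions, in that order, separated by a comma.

Per subexpression:
Each of the 8 symbol leaves contributes 2 states and 0 ε-transitions.
  y | x : 6 states, 4 ε-transitions
  x* : 4 states, 4 ε-transitions
  x*·z : 5 states, 4 ε-transitions
  (x*·z)* : 7 states, 8 ε-transitions
  (x*·z)*·x : 8 states, 8 ε-transitions
  ((x*·z)*·x)* : 10 states, 12 ε-transitions
  ((x*·z)*·x)*·z : 11 states, 12 ε-transitions
  (((x*·z)*·x)*·z)+ : 13 states, 15 ε-transitions
  (y | x)·z·z·(((x*·z)*·x)*·z)+ : 20 states, 19 ε-transitions

20, 19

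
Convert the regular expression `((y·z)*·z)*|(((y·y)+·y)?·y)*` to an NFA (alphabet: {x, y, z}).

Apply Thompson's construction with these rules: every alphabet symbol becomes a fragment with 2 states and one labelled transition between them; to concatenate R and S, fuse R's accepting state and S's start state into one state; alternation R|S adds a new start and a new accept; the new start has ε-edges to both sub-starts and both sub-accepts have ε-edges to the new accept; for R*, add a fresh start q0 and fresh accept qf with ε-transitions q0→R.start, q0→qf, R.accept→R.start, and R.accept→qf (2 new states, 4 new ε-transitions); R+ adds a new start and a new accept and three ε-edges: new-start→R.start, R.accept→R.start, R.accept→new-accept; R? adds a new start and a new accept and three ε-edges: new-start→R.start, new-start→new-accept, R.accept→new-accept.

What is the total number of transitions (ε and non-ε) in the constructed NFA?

29

By structural recursion:
Each of the 7 symbol leaves contributes 1 transition (1 symbol, 0 ε).
  y·z — 2 transitions (2 symbol, 0 ε)
  (y·z)* — 6 transitions (2 symbol, 4 ε)
  (y·z)*·z — 7 transitions (3 symbol, 4 ε)
  ((y·z)*·z)* — 11 transitions (3 symbol, 8 ε)
  y·y — 2 transitions (2 symbol, 0 ε)
  (y·y)+ — 5 transitions (2 symbol, 3 ε)
  (y·y)+·y — 6 transitions (3 symbol, 3 ε)
  ((y·y)+·y)? — 9 transitions (3 symbol, 6 ε)
  ((y·y)+·y)?·y — 10 transitions (4 symbol, 6 ε)
  (((y·y)+·y)?·y)* — 14 transitions (4 symbol, 10 ε)
  ((y·z)*·z)*|(((y·y)+·y)?·y)* — 29 transitions (7 symbol, 22 ε)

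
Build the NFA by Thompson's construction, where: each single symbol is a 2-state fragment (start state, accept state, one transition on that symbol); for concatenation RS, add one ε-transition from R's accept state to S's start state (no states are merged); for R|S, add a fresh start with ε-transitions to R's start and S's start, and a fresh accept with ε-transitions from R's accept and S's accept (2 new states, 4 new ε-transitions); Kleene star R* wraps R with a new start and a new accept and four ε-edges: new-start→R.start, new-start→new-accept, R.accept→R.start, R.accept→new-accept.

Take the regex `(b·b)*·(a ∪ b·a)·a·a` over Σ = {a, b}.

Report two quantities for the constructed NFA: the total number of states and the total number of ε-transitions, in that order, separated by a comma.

18, 13

Per subexpression:
Each of the 7 symbol leaves contributes 2 states and 0 ε-transitions.
  b·b — 4 states, 1 ε-transition
  (b·b)* — 6 states, 5 ε-transitions
  b·a — 4 states, 1 ε-transition
  a ∪ b·a — 8 states, 5 ε-transitions
  (b·b)*·(a ∪ b·a)·a·a — 18 states, 13 ε-transitions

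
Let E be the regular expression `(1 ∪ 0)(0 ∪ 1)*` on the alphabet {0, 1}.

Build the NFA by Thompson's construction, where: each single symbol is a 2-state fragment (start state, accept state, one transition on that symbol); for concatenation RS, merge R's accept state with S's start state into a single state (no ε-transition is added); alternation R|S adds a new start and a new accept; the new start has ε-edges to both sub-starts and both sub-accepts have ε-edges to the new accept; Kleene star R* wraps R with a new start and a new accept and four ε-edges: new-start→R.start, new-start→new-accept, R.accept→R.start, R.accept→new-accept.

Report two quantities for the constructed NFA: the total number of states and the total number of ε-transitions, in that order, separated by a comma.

Recursing over subexpressions:
Each of the 4 symbol leaves contributes 2 states and 0 ε-transitions.
  1 ∪ 0 : 6 states, 4 ε-transitions
  0 ∪ 1 : 6 states, 4 ε-transitions
  (0 ∪ 1)* : 8 states, 8 ε-transitions
  (1 ∪ 0)(0 ∪ 1)* : 13 states, 12 ε-transitions

13, 12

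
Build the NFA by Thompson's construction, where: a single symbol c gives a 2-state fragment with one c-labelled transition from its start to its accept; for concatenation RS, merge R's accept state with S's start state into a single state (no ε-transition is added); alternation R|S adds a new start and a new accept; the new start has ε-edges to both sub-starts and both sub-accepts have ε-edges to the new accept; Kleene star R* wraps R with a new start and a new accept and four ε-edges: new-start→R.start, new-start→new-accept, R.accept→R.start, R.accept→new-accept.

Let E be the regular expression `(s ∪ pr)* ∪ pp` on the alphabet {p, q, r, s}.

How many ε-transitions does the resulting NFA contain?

Building bottom-up:
Each of the 5 symbol leaves contributes 0 ε-transitions.
  pr — 0 ε-transitions
  s ∪ pr — 4 ε-transitions
  (s ∪ pr)* — 8 ε-transitions
  pp — 0 ε-transitions
  (s ∪ pr)* ∪ pp — 12 ε-transitions

12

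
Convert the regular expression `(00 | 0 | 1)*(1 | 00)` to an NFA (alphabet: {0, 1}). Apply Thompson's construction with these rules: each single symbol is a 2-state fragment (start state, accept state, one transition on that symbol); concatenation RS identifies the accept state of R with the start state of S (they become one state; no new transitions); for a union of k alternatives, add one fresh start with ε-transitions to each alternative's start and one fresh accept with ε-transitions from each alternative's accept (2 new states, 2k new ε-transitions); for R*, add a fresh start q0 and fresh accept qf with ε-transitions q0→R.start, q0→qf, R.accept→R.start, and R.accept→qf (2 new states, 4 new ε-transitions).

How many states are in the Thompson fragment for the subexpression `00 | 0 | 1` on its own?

9

Fragment for `00 | 0 | 1`:
Each of the 4 symbol leaves contributes a 2-state fragment.
  00 → 3 states
  00 | 0 | 1 → 9 states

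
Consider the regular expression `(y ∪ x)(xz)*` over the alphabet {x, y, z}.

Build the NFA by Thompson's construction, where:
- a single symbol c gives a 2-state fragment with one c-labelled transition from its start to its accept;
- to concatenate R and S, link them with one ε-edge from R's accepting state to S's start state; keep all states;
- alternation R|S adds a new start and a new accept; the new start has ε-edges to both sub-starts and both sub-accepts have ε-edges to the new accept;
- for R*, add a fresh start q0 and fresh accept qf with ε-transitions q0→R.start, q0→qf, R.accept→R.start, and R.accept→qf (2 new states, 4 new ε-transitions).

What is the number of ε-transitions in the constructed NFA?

10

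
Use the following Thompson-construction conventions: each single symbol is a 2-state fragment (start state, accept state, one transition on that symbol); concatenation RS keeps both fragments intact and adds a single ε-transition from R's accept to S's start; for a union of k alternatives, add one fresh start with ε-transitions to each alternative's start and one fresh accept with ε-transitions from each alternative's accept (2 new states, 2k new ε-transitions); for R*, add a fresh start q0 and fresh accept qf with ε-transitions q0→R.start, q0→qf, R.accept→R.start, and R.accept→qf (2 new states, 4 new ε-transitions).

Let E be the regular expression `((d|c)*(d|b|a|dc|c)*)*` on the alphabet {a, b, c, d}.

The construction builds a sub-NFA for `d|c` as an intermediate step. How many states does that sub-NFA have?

6

Fragment for `d|c`:
Each of the 2 symbol leaves contributes a 2-state fragment.
  d|c = 6 states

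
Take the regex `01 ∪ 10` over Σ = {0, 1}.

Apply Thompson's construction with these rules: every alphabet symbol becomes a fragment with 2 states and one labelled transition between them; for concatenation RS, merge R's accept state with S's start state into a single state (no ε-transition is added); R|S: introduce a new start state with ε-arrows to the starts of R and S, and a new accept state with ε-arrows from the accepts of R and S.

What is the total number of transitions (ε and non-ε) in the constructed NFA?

8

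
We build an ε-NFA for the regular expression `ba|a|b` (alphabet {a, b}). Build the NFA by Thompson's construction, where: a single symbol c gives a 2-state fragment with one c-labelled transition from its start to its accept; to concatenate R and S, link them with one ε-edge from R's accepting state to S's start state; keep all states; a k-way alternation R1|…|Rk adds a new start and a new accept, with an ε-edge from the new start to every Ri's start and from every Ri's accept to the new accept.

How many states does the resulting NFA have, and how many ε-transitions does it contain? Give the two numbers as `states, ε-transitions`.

Bottom-up over the parse tree:
Each of the 4 symbol leaves contributes 2 states and 0 ε-transitions.
  ba : 4 states, 1 ε-transition
  ba|a|b : 10 states, 7 ε-transitions

10, 7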